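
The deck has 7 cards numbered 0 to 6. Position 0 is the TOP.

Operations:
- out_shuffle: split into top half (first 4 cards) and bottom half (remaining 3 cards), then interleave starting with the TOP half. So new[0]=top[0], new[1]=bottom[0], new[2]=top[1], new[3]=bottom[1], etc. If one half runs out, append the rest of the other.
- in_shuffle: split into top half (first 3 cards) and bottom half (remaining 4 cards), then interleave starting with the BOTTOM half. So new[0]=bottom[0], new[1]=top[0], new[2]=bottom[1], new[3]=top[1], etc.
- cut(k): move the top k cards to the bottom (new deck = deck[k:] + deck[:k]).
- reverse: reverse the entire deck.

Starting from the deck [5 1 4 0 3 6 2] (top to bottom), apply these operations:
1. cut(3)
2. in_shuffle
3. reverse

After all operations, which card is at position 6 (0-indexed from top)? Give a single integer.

After op 1 (cut(3)): [0 3 6 2 5 1 4]
After op 2 (in_shuffle): [2 0 5 3 1 6 4]
After op 3 (reverse): [4 6 1 3 5 0 2]
Position 6: card 2.

Answer: 2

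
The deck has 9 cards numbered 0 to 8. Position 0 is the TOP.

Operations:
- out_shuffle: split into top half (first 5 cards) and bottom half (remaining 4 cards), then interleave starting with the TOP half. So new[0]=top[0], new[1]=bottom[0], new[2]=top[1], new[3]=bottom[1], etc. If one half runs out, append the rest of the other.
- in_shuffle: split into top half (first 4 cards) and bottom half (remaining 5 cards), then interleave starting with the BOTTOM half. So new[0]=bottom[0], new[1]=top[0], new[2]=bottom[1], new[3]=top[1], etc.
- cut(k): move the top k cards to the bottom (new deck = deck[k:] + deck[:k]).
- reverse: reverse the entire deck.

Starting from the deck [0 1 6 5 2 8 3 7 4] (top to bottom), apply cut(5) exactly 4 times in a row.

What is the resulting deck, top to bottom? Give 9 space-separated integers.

After op 1 (cut(5)): [8 3 7 4 0 1 6 5 2]
After op 2 (cut(5)): [1 6 5 2 8 3 7 4 0]
After op 3 (cut(5)): [3 7 4 0 1 6 5 2 8]
After op 4 (cut(5)): [6 5 2 8 3 7 4 0 1]

Answer: 6 5 2 8 3 7 4 0 1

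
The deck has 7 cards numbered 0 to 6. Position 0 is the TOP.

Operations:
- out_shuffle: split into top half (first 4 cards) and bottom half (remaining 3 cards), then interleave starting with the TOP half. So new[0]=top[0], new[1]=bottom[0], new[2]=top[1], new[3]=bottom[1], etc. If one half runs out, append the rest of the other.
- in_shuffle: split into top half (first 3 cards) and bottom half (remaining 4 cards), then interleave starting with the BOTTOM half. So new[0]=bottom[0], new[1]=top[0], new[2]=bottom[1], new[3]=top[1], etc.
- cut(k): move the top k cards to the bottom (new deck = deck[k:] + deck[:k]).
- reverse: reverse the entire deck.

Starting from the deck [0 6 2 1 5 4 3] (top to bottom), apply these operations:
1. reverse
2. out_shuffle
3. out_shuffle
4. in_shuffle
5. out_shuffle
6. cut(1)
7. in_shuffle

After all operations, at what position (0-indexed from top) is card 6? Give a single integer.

After op 1 (reverse): [3 4 5 1 2 6 0]
After op 2 (out_shuffle): [3 2 4 6 5 0 1]
After op 3 (out_shuffle): [3 5 2 0 4 1 6]
After op 4 (in_shuffle): [0 3 4 5 1 2 6]
After op 5 (out_shuffle): [0 1 3 2 4 6 5]
After op 6 (cut(1)): [1 3 2 4 6 5 0]
After op 7 (in_shuffle): [4 1 6 3 5 2 0]
Card 6 is at position 2.

Answer: 2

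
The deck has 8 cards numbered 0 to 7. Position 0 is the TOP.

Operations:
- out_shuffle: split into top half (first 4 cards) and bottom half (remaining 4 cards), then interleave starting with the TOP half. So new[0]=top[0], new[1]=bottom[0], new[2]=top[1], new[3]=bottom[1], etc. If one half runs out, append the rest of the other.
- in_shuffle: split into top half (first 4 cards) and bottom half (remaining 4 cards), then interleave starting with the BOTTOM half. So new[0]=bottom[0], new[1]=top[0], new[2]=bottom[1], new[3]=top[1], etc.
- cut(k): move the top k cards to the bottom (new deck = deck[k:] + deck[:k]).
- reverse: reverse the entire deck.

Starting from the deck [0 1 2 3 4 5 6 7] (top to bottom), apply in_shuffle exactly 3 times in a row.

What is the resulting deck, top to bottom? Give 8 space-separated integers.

After op 1 (in_shuffle): [4 0 5 1 6 2 7 3]
After op 2 (in_shuffle): [6 4 2 0 7 5 3 1]
After op 3 (in_shuffle): [7 6 5 4 3 2 1 0]

Answer: 7 6 5 4 3 2 1 0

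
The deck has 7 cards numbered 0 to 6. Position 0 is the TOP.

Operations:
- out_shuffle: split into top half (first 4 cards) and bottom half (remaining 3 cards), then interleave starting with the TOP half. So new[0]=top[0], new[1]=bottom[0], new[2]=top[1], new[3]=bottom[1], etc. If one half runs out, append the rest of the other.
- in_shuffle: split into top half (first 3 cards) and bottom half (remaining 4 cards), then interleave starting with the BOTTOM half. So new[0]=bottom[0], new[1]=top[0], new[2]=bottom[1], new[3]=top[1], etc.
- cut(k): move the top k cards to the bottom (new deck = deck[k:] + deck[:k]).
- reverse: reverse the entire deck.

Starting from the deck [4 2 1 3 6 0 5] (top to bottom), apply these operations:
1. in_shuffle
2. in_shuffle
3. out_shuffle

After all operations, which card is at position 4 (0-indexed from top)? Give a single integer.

After op 1 (in_shuffle): [3 4 6 2 0 1 5]
After op 2 (in_shuffle): [2 3 0 4 1 6 5]
After op 3 (out_shuffle): [2 1 3 6 0 5 4]
Position 4: card 0.

Answer: 0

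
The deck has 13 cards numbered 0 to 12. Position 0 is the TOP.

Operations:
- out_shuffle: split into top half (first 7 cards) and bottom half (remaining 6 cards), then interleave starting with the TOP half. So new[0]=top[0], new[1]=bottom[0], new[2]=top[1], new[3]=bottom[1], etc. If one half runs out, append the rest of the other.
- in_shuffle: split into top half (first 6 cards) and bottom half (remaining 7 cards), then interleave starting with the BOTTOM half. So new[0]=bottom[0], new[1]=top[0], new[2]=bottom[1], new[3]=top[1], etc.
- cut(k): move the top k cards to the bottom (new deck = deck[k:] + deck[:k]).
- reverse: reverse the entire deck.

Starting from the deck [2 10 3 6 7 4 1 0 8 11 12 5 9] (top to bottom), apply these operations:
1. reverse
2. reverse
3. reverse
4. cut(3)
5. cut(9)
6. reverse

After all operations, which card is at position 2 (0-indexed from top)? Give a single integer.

After op 1 (reverse): [9 5 12 11 8 0 1 4 7 6 3 10 2]
After op 2 (reverse): [2 10 3 6 7 4 1 0 8 11 12 5 9]
After op 3 (reverse): [9 5 12 11 8 0 1 4 7 6 3 10 2]
After op 4 (cut(3)): [11 8 0 1 4 7 6 3 10 2 9 5 12]
After op 5 (cut(9)): [2 9 5 12 11 8 0 1 4 7 6 3 10]
After op 6 (reverse): [10 3 6 7 4 1 0 8 11 12 5 9 2]
Position 2: card 6.

Answer: 6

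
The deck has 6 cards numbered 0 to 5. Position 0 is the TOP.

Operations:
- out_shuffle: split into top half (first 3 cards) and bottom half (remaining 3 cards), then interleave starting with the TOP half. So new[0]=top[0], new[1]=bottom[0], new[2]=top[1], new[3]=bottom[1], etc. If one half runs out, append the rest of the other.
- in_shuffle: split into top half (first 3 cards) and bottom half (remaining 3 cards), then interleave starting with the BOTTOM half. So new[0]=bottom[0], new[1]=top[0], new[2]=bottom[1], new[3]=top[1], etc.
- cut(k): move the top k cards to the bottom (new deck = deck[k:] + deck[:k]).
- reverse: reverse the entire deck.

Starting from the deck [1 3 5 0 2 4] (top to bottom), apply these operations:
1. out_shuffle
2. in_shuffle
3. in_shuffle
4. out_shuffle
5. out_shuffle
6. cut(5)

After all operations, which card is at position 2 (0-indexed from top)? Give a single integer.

After op 1 (out_shuffle): [1 0 3 2 5 4]
After op 2 (in_shuffle): [2 1 5 0 4 3]
After op 3 (in_shuffle): [0 2 4 1 3 5]
After op 4 (out_shuffle): [0 1 2 3 4 5]
After op 5 (out_shuffle): [0 3 1 4 2 5]
After op 6 (cut(5)): [5 0 3 1 4 2]
Position 2: card 3.

Answer: 3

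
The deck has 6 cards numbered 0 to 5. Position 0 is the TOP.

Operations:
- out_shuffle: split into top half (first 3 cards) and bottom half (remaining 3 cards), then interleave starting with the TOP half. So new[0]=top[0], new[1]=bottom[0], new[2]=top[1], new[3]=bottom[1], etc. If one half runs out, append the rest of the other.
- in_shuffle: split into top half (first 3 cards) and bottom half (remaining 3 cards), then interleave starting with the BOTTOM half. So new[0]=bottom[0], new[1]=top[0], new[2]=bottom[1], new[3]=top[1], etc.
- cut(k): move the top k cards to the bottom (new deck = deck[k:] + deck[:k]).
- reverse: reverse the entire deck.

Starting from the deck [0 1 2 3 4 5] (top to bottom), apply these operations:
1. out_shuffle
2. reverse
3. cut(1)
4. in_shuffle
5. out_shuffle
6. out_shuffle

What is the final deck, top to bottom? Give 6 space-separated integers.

After op 1 (out_shuffle): [0 3 1 4 2 5]
After op 2 (reverse): [5 2 4 1 3 0]
After op 3 (cut(1)): [2 4 1 3 0 5]
After op 4 (in_shuffle): [3 2 0 4 5 1]
After op 5 (out_shuffle): [3 4 2 5 0 1]
After op 6 (out_shuffle): [3 5 4 0 2 1]

Answer: 3 5 4 0 2 1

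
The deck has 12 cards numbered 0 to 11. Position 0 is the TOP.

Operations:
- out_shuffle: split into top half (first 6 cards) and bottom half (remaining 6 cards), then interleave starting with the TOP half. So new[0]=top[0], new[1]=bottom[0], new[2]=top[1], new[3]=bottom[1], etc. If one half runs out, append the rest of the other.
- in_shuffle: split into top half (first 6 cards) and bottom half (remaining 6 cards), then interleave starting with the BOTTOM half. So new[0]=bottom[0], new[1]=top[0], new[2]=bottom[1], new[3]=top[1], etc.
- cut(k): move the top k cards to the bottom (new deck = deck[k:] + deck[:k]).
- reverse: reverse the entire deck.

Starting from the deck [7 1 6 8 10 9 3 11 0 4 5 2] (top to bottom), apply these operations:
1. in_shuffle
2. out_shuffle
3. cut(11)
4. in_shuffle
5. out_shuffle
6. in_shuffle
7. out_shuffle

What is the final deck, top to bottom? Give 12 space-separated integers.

After op 1 (in_shuffle): [3 7 11 1 0 6 4 8 5 10 2 9]
After op 2 (out_shuffle): [3 4 7 8 11 5 1 10 0 2 6 9]
After op 3 (cut(11)): [9 3 4 7 8 11 5 1 10 0 2 6]
After op 4 (in_shuffle): [5 9 1 3 10 4 0 7 2 8 6 11]
After op 5 (out_shuffle): [5 0 9 7 1 2 3 8 10 6 4 11]
After op 6 (in_shuffle): [3 5 8 0 10 9 6 7 4 1 11 2]
After op 7 (out_shuffle): [3 6 5 7 8 4 0 1 10 11 9 2]

Answer: 3 6 5 7 8 4 0 1 10 11 9 2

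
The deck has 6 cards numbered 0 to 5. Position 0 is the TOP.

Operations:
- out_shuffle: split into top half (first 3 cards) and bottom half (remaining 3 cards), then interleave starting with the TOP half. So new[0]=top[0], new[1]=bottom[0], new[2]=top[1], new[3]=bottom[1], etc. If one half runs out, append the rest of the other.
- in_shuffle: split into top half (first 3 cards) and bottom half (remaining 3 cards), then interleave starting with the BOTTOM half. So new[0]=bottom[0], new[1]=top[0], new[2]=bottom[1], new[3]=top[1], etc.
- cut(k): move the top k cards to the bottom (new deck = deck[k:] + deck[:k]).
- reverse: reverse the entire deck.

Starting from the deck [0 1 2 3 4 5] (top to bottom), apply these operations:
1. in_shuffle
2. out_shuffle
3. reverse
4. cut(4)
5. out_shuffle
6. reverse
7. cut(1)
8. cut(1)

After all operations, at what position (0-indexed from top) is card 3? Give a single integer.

Answer: 1

Derivation:
After op 1 (in_shuffle): [3 0 4 1 5 2]
After op 2 (out_shuffle): [3 1 0 5 4 2]
After op 3 (reverse): [2 4 5 0 1 3]
After op 4 (cut(4)): [1 3 2 4 5 0]
After op 5 (out_shuffle): [1 4 3 5 2 0]
After op 6 (reverse): [0 2 5 3 4 1]
After op 7 (cut(1)): [2 5 3 4 1 0]
After op 8 (cut(1)): [5 3 4 1 0 2]
Card 3 is at position 1.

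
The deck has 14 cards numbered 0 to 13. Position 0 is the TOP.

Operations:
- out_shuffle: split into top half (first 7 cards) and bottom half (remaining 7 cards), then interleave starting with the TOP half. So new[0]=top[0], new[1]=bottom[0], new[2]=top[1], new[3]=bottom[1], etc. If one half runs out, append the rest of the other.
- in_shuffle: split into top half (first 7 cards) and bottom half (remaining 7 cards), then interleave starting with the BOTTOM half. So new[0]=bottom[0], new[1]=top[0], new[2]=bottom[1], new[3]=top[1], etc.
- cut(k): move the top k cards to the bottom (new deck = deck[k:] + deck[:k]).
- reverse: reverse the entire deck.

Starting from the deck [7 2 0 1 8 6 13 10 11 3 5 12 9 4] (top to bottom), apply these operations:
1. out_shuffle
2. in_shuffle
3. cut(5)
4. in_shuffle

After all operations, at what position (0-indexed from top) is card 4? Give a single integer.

After op 1 (out_shuffle): [7 10 2 11 0 3 1 5 8 12 6 9 13 4]
After op 2 (in_shuffle): [5 7 8 10 12 2 6 11 9 0 13 3 4 1]
After op 3 (cut(5)): [2 6 11 9 0 13 3 4 1 5 7 8 10 12]
After op 4 (in_shuffle): [4 2 1 6 5 11 7 9 8 0 10 13 12 3]
Card 4 is at position 0.

Answer: 0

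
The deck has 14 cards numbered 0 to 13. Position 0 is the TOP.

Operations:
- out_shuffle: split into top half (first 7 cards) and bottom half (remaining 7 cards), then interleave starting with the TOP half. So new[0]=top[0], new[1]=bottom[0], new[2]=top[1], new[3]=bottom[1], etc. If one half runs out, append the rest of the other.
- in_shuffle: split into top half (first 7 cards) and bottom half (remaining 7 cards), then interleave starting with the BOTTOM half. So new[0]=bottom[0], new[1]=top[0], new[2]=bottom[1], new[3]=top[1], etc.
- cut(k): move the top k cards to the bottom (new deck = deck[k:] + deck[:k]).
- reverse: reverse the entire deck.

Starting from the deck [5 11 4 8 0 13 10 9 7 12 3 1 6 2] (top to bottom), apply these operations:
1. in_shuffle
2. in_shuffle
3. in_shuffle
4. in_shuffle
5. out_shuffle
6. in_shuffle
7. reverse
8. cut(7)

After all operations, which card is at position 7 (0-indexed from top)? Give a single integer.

After op 1 (in_shuffle): [9 5 7 11 12 4 3 8 1 0 6 13 2 10]
After op 2 (in_shuffle): [8 9 1 5 0 7 6 11 13 12 2 4 10 3]
After op 3 (in_shuffle): [11 8 13 9 12 1 2 5 4 0 10 7 3 6]
After op 4 (in_shuffle): [5 11 4 8 0 13 10 9 7 12 3 1 6 2]
After op 5 (out_shuffle): [5 9 11 7 4 12 8 3 0 1 13 6 10 2]
After op 6 (in_shuffle): [3 5 0 9 1 11 13 7 6 4 10 12 2 8]
After op 7 (reverse): [8 2 12 10 4 6 7 13 11 1 9 0 5 3]
After op 8 (cut(7)): [13 11 1 9 0 5 3 8 2 12 10 4 6 7]
Position 7: card 8.

Answer: 8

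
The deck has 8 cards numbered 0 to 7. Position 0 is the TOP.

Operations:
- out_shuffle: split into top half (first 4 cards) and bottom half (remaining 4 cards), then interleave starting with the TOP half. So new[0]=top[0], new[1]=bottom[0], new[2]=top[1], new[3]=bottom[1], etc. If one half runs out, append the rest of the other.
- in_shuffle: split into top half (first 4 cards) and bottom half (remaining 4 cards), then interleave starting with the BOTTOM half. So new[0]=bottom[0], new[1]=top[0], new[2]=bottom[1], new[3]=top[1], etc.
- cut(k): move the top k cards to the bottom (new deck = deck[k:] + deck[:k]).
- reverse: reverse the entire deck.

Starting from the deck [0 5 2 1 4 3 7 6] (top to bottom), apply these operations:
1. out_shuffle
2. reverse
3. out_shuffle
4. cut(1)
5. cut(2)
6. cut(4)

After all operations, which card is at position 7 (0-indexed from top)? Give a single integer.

After op 1 (out_shuffle): [0 4 5 3 2 7 1 6]
After op 2 (reverse): [6 1 7 2 3 5 4 0]
After op 3 (out_shuffle): [6 3 1 5 7 4 2 0]
After op 4 (cut(1)): [3 1 5 7 4 2 0 6]
After op 5 (cut(2)): [5 7 4 2 0 6 3 1]
After op 6 (cut(4)): [0 6 3 1 5 7 4 2]
Position 7: card 2.

Answer: 2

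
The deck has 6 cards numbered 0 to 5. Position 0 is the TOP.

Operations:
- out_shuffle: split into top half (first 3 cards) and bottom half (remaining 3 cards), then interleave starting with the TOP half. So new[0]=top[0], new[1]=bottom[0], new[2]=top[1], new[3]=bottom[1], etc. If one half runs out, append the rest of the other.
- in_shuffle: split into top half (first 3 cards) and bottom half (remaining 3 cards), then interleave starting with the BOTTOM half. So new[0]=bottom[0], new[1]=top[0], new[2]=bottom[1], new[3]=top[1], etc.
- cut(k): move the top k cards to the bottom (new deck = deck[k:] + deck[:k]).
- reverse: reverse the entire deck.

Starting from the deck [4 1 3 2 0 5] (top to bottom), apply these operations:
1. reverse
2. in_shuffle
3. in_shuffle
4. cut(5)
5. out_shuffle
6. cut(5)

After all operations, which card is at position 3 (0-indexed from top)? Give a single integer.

After op 1 (reverse): [5 0 2 3 1 4]
After op 2 (in_shuffle): [3 5 1 0 4 2]
After op 3 (in_shuffle): [0 3 4 5 2 1]
After op 4 (cut(5)): [1 0 3 4 5 2]
After op 5 (out_shuffle): [1 4 0 5 3 2]
After op 6 (cut(5)): [2 1 4 0 5 3]
Position 3: card 0.

Answer: 0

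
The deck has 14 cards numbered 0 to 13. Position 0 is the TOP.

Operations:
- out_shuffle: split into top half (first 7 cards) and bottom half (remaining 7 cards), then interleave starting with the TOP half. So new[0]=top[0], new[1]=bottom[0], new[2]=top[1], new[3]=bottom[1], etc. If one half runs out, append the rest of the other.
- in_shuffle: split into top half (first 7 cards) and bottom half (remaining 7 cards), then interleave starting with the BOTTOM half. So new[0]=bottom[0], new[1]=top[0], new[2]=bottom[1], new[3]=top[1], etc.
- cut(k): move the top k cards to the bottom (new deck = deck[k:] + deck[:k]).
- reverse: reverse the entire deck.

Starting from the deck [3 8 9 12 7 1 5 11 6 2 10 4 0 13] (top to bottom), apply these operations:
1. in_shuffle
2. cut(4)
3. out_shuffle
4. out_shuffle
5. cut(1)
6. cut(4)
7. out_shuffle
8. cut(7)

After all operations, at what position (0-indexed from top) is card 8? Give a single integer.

Answer: 10

Derivation:
After op 1 (in_shuffle): [11 3 6 8 2 9 10 12 4 7 0 1 13 5]
After op 2 (cut(4)): [2 9 10 12 4 7 0 1 13 5 11 3 6 8]
After op 3 (out_shuffle): [2 1 9 13 10 5 12 11 4 3 7 6 0 8]
After op 4 (out_shuffle): [2 11 1 4 9 3 13 7 10 6 5 0 12 8]
After op 5 (cut(1)): [11 1 4 9 3 13 7 10 6 5 0 12 8 2]
After op 6 (cut(4)): [3 13 7 10 6 5 0 12 8 2 11 1 4 9]
After op 7 (out_shuffle): [3 12 13 8 7 2 10 11 6 1 5 4 0 9]
After op 8 (cut(7)): [11 6 1 5 4 0 9 3 12 13 8 7 2 10]
Card 8 is at position 10.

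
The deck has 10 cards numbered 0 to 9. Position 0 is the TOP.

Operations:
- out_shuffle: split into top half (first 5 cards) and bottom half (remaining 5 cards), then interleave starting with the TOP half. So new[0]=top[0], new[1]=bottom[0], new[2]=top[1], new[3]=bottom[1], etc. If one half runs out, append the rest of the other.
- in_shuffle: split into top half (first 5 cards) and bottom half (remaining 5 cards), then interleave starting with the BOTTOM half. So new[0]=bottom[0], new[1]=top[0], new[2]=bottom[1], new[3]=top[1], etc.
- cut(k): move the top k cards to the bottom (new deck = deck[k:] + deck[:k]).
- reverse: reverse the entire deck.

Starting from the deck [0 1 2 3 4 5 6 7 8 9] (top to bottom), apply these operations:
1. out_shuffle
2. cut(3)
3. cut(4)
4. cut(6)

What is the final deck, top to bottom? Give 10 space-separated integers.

Answer: 6 2 7 3 8 4 9 0 5 1

Derivation:
After op 1 (out_shuffle): [0 5 1 6 2 7 3 8 4 9]
After op 2 (cut(3)): [6 2 7 3 8 4 9 0 5 1]
After op 3 (cut(4)): [8 4 9 0 5 1 6 2 7 3]
After op 4 (cut(6)): [6 2 7 3 8 4 9 0 5 1]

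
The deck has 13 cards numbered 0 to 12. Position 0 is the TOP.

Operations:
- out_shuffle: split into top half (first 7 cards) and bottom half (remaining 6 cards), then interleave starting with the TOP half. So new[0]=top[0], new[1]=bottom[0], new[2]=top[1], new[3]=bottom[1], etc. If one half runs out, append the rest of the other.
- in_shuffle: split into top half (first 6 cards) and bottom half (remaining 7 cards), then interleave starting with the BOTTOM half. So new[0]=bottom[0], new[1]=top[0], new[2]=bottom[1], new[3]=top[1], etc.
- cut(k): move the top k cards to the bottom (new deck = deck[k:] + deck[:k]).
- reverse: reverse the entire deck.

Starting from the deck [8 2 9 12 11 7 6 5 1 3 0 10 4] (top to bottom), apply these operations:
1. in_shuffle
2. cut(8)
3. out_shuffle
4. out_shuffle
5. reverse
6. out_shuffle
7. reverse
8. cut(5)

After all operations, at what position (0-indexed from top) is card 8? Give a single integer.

After op 1 (in_shuffle): [6 8 5 2 1 9 3 12 0 11 10 7 4]
After op 2 (cut(8)): [0 11 10 7 4 6 8 5 2 1 9 3 12]
After op 3 (out_shuffle): [0 5 11 2 10 1 7 9 4 3 6 12 8]
After op 4 (out_shuffle): [0 9 5 4 11 3 2 6 10 12 1 8 7]
After op 5 (reverse): [7 8 1 12 10 6 2 3 11 4 5 9 0]
After op 6 (out_shuffle): [7 3 8 11 1 4 12 5 10 9 6 0 2]
After op 7 (reverse): [2 0 6 9 10 5 12 4 1 11 8 3 7]
After op 8 (cut(5)): [5 12 4 1 11 8 3 7 2 0 6 9 10]
Card 8 is at position 5.

Answer: 5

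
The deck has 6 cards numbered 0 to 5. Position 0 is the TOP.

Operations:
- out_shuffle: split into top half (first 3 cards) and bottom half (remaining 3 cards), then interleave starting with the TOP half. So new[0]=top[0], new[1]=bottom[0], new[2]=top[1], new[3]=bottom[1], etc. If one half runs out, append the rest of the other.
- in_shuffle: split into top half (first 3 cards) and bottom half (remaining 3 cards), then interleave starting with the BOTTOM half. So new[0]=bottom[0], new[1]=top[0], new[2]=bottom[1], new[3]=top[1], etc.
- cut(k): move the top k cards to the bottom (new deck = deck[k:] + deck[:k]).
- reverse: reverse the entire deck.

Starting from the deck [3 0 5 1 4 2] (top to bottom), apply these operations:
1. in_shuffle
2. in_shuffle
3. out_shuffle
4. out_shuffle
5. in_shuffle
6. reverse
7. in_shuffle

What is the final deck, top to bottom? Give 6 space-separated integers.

After op 1 (in_shuffle): [1 3 4 0 2 5]
After op 2 (in_shuffle): [0 1 2 3 5 4]
After op 3 (out_shuffle): [0 3 1 5 2 4]
After op 4 (out_shuffle): [0 5 3 2 1 4]
After op 5 (in_shuffle): [2 0 1 5 4 3]
After op 6 (reverse): [3 4 5 1 0 2]
After op 7 (in_shuffle): [1 3 0 4 2 5]

Answer: 1 3 0 4 2 5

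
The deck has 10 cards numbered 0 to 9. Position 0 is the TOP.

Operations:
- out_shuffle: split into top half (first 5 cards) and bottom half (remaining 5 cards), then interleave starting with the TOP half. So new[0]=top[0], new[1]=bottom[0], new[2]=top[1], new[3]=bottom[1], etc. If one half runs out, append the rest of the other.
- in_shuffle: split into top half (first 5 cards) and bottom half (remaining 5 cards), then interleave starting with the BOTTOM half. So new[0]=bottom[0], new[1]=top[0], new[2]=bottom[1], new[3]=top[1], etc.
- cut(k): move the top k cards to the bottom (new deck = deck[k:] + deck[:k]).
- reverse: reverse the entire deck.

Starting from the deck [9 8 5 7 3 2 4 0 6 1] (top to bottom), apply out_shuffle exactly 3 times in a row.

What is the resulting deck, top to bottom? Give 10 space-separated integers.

After op 1 (out_shuffle): [9 2 8 4 5 0 7 6 3 1]
After op 2 (out_shuffle): [9 0 2 7 8 6 4 3 5 1]
After op 3 (out_shuffle): [9 6 0 4 2 3 7 5 8 1]

Answer: 9 6 0 4 2 3 7 5 8 1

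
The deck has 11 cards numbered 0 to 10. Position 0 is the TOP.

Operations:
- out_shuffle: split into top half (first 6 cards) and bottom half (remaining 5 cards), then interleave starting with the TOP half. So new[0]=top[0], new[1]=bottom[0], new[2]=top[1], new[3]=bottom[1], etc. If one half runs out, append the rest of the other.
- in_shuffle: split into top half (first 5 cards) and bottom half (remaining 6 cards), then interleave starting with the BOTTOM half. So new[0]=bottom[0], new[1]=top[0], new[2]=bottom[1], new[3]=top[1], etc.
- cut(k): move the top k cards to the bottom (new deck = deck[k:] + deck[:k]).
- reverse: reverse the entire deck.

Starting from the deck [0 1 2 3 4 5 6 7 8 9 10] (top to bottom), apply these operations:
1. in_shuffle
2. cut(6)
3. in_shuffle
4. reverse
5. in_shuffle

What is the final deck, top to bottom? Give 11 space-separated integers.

Answer: 9 2 6 10 3 7 0 4 8 1 5

Derivation:
After op 1 (in_shuffle): [5 0 6 1 7 2 8 3 9 4 10]
After op 2 (cut(6)): [8 3 9 4 10 5 0 6 1 7 2]
After op 3 (in_shuffle): [5 8 0 3 6 9 1 4 7 10 2]
After op 4 (reverse): [2 10 7 4 1 9 6 3 0 8 5]
After op 5 (in_shuffle): [9 2 6 10 3 7 0 4 8 1 5]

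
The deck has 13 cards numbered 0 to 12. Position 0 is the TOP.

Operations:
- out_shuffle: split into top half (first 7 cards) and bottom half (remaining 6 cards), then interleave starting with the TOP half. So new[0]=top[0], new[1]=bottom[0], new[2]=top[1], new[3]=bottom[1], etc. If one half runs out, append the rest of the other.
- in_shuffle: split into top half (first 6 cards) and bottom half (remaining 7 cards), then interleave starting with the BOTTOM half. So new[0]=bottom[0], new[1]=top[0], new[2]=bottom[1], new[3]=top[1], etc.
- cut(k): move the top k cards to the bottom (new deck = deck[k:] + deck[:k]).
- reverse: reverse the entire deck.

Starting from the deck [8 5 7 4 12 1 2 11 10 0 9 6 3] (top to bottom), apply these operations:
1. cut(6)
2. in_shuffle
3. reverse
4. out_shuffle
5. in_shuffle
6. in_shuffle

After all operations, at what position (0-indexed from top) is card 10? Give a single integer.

After op 1 (cut(6)): [2 11 10 0 9 6 3 8 5 7 4 12 1]
After op 2 (in_shuffle): [3 2 8 11 5 10 7 0 4 9 12 6 1]
After op 3 (reverse): [1 6 12 9 4 0 7 10 5 11 8 2 3]
After op 4 (out_shuffle): [1 10 6 5 12 11 9 8 4 2 0 3 7]
After op 5 (in_shuffle): [9 1 8 10 4 6 2 5 0 12 3 11 7]
After op 6 (in_shuffle): [2 9 5 1 0 8 12 10 3 4 11 6 7]
Card 10 is at position 7.

Answer: 7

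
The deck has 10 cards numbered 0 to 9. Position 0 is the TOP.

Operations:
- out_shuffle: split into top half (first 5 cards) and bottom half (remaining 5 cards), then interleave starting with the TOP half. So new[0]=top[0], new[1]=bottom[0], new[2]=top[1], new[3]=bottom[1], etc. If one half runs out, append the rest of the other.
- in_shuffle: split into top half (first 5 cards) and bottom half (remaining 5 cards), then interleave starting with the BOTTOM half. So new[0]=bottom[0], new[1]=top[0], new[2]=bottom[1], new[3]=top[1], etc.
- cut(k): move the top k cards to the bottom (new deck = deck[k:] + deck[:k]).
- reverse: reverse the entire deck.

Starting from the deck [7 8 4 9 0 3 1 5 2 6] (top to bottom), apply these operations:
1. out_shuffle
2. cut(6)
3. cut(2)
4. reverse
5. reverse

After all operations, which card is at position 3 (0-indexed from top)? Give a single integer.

After op 1 (out_shuffle): [7 3 8 1 4 5 9 2 0 6]
After op 2 (cut(6)): [9 2 0 6 7 3 8 1 4 5]
After op 3 (cut(2)): [0 6 7 3 8 1 4 5 9 2]
After op 4 (reverse): [2 9 5 4 1 8 3 7 6 0]
After op 5 (reverse): [0 6 7 3 8 1 4 5 9 2]
Position 3: card 3.

Answer: 3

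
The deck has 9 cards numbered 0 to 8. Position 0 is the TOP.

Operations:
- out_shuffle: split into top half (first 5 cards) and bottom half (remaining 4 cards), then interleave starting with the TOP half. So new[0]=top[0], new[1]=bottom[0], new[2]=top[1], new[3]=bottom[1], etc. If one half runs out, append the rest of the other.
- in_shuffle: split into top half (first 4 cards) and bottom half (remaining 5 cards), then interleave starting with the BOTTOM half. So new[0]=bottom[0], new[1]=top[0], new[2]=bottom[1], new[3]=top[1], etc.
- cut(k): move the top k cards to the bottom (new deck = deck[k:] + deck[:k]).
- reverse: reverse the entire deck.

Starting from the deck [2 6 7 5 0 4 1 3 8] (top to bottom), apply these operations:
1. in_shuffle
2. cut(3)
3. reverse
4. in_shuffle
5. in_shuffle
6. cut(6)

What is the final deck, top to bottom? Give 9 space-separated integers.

Answer: 8 2 6 7 5 0 4 1 3

Derivation:
After op 1 (in_shuffle): [0 2 4 6 1 7 3 5 8]
After op 2 (cut(3)): [6 1 7 3 5 8 0 2 4]
After op 3 (reverse): [4 2 0 8 5 3 7 1 6]
After op 4 (in_shuffle): [5 4 3 2 7 0 1 8 6]
After op 5 (in_shuffle): [7 5 0 4 1 3 8 2 6]
After op 6 (cut(6)): [8 2 6 7 5 0 4 1 3]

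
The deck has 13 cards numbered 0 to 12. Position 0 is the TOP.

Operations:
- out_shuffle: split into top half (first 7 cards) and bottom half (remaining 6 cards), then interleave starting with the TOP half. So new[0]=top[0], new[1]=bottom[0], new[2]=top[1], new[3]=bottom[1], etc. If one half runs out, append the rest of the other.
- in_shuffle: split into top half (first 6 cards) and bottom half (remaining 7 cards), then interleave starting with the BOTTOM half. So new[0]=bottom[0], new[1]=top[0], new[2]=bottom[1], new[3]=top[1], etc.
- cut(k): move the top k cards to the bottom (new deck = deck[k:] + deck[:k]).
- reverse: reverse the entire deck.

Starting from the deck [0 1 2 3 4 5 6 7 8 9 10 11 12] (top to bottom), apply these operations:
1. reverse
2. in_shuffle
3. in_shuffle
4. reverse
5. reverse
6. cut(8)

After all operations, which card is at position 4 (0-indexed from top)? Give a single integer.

After op 1 (reverse): [12 11 10 9 8 7 6 5 4 3 2 1 0]
After op 2 (in_shuffle): [6 12 5 11 4 10 3 9 2 8 1 7 0]
After op 3 (in_shuffle): [3 6 9 12 2 5 8 11 1 4 7 10 0]
After op 4 (reverse): [0 10 7 4 1 11 8 5 2 12 9 6 3]
After op 5 (reverse): [3 6 9 12 2 5 8 11 1 4 7 10 0]
After op 6 (cut(8)): [1 4 7 10 0 3 6 9 12 2 5 8 11]
Position 4: card 0.

Answer: 0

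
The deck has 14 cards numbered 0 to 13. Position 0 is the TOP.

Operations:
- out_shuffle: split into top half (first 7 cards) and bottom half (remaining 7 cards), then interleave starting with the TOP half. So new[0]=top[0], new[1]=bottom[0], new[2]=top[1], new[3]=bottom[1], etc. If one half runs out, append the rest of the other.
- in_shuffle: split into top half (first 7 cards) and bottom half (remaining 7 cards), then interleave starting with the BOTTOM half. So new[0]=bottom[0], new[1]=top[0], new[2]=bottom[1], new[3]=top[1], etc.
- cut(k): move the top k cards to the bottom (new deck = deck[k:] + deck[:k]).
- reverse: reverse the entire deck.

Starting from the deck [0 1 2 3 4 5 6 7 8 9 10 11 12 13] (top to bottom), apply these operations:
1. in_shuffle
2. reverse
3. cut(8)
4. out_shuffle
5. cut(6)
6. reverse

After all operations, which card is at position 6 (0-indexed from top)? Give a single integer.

Answer: 10

Derivation:
After op 1 (in_shuffle): [7 0 8 1 9 2 10 3 11 4 12 5 13 6]
After op 2 (reverse): [6 13 5 12 4 11 3 10 2 9 1 8 0 7]
After op 3 (cut(8)): [2 9 1 8 0 7 6 13 5 12 4 11 3 10]
After op 4 (out_shuffle): [2 13 9 5 1 12 8 4 0 11 7 3 6 10]
After op 5 (cut(6)): [8 4 0 11 7 3 6 10 2 13 9 5 1 12]
After op 6 (reverse): [12 1 5 9 13 2 10 6 3 7 11 0 4 8]
Position 6: card 10.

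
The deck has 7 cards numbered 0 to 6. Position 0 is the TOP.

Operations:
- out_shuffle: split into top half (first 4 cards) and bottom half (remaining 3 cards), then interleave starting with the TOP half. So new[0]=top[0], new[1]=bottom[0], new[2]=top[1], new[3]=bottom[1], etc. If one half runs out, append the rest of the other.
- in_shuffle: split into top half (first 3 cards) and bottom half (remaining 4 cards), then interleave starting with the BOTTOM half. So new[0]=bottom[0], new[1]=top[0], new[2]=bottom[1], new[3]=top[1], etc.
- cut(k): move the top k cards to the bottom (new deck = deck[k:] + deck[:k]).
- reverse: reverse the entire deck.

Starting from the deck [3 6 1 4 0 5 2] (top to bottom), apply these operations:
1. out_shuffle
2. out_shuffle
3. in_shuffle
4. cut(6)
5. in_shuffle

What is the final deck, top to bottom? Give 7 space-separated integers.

Answer: 6 5 1 2 4 3 0

Derivation:
After op 1 (out_shuffle): [3 0 6 5 1 2 4]
After op 2 (out_shuffle): [3 1 0 2 6 4 5]
After op 3 (in_shuffle): [2 3 6 1 4 0 5]
After op 4 (cut(6)): [5 2 3 6 1 4 0]
After op 5 (in_shuffle): [6 5 1 2 4 3 0]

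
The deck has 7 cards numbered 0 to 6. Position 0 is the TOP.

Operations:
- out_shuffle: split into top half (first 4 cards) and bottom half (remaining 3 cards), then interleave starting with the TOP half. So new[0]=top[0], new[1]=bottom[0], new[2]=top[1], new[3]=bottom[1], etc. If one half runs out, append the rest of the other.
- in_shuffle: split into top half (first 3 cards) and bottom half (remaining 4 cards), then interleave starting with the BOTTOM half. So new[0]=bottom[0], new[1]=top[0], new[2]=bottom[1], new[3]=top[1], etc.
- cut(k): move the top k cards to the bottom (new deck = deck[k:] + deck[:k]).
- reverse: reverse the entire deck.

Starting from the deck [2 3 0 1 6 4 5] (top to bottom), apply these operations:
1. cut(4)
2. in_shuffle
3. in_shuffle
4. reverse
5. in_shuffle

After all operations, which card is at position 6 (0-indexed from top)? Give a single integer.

Answer: 4

Derivation:
After op 1 (cut(4)): [6 4 5 2 3 0 1]
After op 2 (in_shuffle): [2 6 3 4 0 5 1]
After op 3 (in_shuffle): [4 2 0 6 5 3 1]
After op 4 (reverse): [1 3 5 6 0 2 4]
After op 5 (in_shuffle): [6 1 0 3 2 5 4]
Position 6: card 4.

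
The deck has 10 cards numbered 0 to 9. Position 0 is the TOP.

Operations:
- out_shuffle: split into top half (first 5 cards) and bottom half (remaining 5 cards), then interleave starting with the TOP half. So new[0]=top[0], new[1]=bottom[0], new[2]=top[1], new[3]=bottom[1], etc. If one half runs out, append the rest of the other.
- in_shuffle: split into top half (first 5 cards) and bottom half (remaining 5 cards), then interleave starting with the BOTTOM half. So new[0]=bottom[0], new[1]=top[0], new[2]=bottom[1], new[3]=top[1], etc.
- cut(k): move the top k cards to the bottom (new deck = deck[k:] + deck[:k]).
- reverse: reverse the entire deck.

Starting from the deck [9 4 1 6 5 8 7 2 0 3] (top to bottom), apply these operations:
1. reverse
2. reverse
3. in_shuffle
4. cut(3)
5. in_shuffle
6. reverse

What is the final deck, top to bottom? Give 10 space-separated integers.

After op 1 (reverse): [3 0 2 7 8 5 6 1 4 9]
After op 2 (reverse): [9 4 1 6 5 8 7 2 0 3]
After op 3 (in_shuffle): [8 9 7 4 2 1 0 6 3 5]
After op 4 (cut(3)): [4 2 1 0 6 3 5 8 9 7]
After op 5 (in_shuffle): [3 4 5 2 8 1 9 0 7 6]
After op 6 (reverse): [6 7 0 9 1 8 2 5 4 3]

Answer: 6 7 0 9 1 8 2 5 4 3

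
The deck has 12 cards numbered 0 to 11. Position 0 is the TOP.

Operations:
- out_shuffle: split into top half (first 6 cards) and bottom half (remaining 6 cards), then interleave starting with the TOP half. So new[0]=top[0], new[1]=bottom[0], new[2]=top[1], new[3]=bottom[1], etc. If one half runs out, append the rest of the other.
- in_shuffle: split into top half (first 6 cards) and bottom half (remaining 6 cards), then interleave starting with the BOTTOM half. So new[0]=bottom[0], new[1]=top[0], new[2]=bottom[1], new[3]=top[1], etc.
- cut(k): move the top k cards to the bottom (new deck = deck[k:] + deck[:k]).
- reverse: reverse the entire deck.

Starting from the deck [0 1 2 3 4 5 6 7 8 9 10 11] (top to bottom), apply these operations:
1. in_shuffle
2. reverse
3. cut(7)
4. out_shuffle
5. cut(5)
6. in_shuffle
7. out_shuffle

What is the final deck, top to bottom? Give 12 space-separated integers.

After op 1 (in_shuffle): [6 0 7 1 8 2 9 3 10 4 11 5]
After op 2 (reverse): [5 11 4 10 3 9 2 8 1 7 0 6]
After op 3 (cut(7)): [8 1 7 0 6 5 11 4 10 3 9 2]
After op 4 (out_shuffle): [8 11 1 4 7 10 0 3 6 9 5 2]
After op 5 (cut(5)): [10 0 3 6 9 5 2 8 11 1 4 7]
After op 6 (in_shuffle): [2 10 8 0 11 3 1 6 4 9 7 5]
After op 7 (out_shuffle): [2 1 10 6 8 4 0 9 11 7 3 5]

Answer: 2 1 10 6 8 4 0 9 11 7 3 5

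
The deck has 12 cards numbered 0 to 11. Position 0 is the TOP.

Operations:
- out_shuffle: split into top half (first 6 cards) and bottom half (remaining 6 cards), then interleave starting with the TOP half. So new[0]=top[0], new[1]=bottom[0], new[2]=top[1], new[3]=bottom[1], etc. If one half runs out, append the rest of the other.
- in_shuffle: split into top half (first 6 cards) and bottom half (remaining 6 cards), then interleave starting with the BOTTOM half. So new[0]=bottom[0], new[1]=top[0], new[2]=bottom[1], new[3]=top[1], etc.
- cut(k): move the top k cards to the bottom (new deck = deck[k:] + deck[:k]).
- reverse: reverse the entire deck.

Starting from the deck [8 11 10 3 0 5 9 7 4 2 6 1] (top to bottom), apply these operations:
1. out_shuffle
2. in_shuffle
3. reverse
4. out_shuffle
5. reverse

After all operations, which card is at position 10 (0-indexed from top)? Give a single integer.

Answer: 11

Derivation:
After op 1 (out_shuffle): [8 9 11 7 10 4 3 2 0 6 5 1]
After op 2 (in_shuffle): [3 8 2 9 0 11 6 7 5 10 1 4]
After op 3 (reverse): [4 1 10 5 7 6 11 0 9 2 8 3]
After op 4 (out_shuffle): [4 11 1 0 10 9 5 2 7 8 6 3]
After op 5 (reverse): [3 6 8 7 2 5 9 10 0 1 11 4]
Position 10: card 11.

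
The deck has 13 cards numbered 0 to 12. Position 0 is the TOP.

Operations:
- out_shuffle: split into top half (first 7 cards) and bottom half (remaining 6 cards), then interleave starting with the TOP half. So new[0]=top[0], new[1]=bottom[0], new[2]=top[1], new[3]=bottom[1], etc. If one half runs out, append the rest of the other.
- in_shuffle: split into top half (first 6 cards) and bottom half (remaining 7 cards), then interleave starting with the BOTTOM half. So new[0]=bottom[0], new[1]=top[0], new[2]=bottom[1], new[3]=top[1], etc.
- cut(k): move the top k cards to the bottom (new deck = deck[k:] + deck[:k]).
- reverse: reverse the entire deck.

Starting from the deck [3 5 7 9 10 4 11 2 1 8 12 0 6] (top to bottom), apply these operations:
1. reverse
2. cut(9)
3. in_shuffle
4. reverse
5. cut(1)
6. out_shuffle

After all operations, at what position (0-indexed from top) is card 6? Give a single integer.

Answer: 4

Derivation:
After op 1 (reverse): [6 0 12 8 1 2 11 4 10 9 7 5 3]
After op 2 (cut(9)): [9 7 5 3 6 0 12 8 1 2 11 4 10]
After op 3 (in_shuffle): [12 9 8 7 1 5 2 3 11 6 4 0 10]
After op 4 (reverse): [10 0 4 6 11 3 2 5 1 7 8 9 12]
After op 5 (cut(1)): [0 4 6 11 3 2 5 1 7 8 9 12 10]
After op 6 (out_shuffle): [0 1 4 7 6 8 11 9 3 12 2 10 5]
Card 6 is at position 4.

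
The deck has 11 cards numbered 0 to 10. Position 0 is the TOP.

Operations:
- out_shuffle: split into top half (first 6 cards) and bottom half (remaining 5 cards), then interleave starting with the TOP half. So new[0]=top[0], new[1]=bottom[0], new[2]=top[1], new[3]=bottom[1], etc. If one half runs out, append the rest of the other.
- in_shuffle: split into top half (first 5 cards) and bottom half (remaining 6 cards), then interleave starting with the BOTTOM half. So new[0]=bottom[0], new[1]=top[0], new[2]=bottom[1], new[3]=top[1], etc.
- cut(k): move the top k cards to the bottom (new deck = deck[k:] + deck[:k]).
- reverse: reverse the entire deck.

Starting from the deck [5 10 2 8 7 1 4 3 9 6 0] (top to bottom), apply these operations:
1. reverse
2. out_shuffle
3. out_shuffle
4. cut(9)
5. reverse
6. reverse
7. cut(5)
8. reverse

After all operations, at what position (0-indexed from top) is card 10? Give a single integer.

Answer: 10

Derivation:
After op 1 (reverse): [0 6 9 3 4 1 7 8 2 10 5]
After op 2 (out_shuffle): [0 7 6 8 9 2 3 10 4 5 1]
After op 3 (out_shuffle): [0 3 7 10 6 4 8 5 9 1 2]
After op 4 (cut(9)): [1 2 0 3 7 10 6 4 8 5 9]
After op 5 (reverse): [9 5 8 4 6 10 7 3 0 2 1]
After op 6 (reverse): [1 2 0 3 7 10 6 4 8 5 9]
After op 7 (cut(5)): [10 6 4 8 5 9 1 2 0 3 7]
After op 8 (reverse): [7 3 0 2 1 9 5 8 4 6 10]
Card 10 is at position 10.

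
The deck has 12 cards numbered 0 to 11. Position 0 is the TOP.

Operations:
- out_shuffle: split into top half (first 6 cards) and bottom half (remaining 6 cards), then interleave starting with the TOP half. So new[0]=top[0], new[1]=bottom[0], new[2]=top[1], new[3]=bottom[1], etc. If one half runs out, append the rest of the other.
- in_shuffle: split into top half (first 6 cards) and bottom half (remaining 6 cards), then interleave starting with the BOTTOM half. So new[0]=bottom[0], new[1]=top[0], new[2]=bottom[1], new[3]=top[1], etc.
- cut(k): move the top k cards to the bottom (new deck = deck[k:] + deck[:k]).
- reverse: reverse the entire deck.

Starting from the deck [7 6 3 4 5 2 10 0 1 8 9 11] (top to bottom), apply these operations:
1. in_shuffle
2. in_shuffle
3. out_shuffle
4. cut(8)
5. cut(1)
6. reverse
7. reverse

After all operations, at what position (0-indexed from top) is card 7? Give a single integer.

After op 1 (in_shuffle): [10 7 0 6 1 3 8 4 9 5 11 2]
After op 2 (in_shuffle): [8 10 4 7 9 0 5 6 11 1 2 3]
After op 3 (out_shuffle): [8 5 10 6 4 11 7 1 9 2 0 3]
After op 4 (cut(8)): [9 2 0 3 8 5 10 6 4 11 7 1]
After op 5 (cut(1)): [2 0 3 8 5 10 6 4 11 7 1 9]
After op 6 (reverse): [9 1 7 11 4 6 10 5 8 3 0 2]
After op 7 (reverse): [2 0 3 8 5 10 6 4 11 7 1 9]
Card 7 is at position 9.

Answer: 9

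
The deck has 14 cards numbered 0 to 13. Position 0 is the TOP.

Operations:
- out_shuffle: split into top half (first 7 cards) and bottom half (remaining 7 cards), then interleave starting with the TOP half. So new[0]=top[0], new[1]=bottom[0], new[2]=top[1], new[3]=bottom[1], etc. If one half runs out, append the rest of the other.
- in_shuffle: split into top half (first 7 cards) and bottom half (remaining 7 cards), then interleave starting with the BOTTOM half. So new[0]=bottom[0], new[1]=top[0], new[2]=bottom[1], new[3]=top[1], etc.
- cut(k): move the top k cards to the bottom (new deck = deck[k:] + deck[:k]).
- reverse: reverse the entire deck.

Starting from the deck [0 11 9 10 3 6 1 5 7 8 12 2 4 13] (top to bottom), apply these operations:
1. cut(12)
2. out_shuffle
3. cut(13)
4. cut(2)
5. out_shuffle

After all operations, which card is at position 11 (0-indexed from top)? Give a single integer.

After op 1 (cut(12)): [4 13 0 11 9 10 3 6 1 5 7 8 12 2]
After op 2 (out_shuffle): [4 6 13 1 0 5 11 7 9 8 10 12 3 2]
After op 3 (cut(13)): [2 4 6 13 1 0 5 11 7 9 8 10 12 3]
After op 4 (cut(2)): [6 13 1 0 5 11 7 9 8 10 12 3 2 4]
After op 5 (out_shuffle): [6 9 13 8 1 10 0 12 5 3 11 2 7 4]
Position 11: card 2.

Answer: 2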